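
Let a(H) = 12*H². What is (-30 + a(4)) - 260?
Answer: -98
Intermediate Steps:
(-30 + a(4)) - 260 = (-30 + 12*4²) - 260 = (-30 + 12*16) - 260 = (-30 + 192) - 260 = 162 - 260 = -98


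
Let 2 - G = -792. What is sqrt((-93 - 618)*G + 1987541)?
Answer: sqrt(1423007) ≈ 1192.9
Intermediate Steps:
G = 794 (G = 2 - 1*(-792) = 2 + 792 = 794)
sqrt((-93 - 618)*G + 1987541) = sqrt((-93 - 618)*794 + 1987541) = sqrt(-711*794 + 1987541) = sqrt(-564534 + 1987541) = sqrt(1423007)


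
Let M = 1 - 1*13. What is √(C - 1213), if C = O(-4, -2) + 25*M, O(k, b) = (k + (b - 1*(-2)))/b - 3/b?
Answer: I*√6038/2 ≈ 38.852*I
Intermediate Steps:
M = -12 (M = 1 - 13 = -12)
O(k, b) = -3/b + (2 + b + k)/b (O(k, b) = (k + (b + 2))/b - 3/b = (k + (2 + b))/b - 3/b = (2 + b + k)/b - 3/b = -3/b + (2 + b + k)/b)
C = -593/2 (C = (-1 - 2 - 4)/(-2) + 25*(-12) = -½*(-7) - 300 = 7/2 - 300 = -593/2 ≈ -296.50)
√(C - 1213) = √(-593/2 - 1213) = √(-3019/2) = I*√6038/2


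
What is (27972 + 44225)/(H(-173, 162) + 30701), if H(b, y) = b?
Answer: 72197/30528 ≈ 2.3649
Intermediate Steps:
(27972 + 44225)/(H(-173, 162) + 30701) = (27972 + 44225)/(-173 + 30701) = 72197/30528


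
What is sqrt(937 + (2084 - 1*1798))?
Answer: sqrt(1223) ≈ 34.971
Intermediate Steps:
sqrt(937 + (2084 - 1*1798)) = sqrt(937 + (2084 - 1798)) = sqrt(937 + 286) = sqrt(1223)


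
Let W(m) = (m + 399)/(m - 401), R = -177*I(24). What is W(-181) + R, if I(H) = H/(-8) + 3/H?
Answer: 1183789/2328 ≈ 508.50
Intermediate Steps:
I(H) = 3/H - H/8 (I(H) = H*(-⅛) + 3/H = -H/8 + 3/H = 3/H - H/8)
R = 4071/8 (R = -177*(3/24 - ⅛*24) = -177*(3*(1/24) - 3) = -177*(⅛ - 3) = -177*(-23/8) = 4071/8 ≈ 508.88)
W(m) = (399 + m)/(-401 + m)
W(-181) + R = (399 - 181)/(-401 - 181) + 4071/8 = 218/(-582) + 4071/8 = -1/582*218 + 4071/8 = -109/291 + 4071/8 = 1183789/2328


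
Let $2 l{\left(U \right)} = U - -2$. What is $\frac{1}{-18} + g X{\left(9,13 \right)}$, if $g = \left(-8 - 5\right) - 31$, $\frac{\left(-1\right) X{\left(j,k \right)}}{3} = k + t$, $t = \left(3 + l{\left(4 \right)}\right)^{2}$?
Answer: $\frac{116423}{18} \approx 6467.9$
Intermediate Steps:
$l{\left(U \right)} = 1 + \frac{U}{2}$ ($l{\left(U \right)} = \frac{U - -2}{2} = \frac{U + 2}{2} = \frac{2 + U}{2} = 1 + \frac{U}{2}$)
$t = 36$ ($t = \left(3 + \left(1 + \frac{1}{2} \cdot 4\right)\right)^{2} = \left(3 + \left(1 + 2\right)\right)^{2} = \left(3 + 3\right)^{2} = 6^{2} = 36$)
$X{\left(j,k \right)} = -108 - 3 k$ ($X{\left(j,k \right)} = - 3 \left(k + 36\right) = - 3 \left(36 + k\right) = -108 - 3 k$)
$g = -44$ ($g = -13 - 31 = -44$)
$\frac{1}{-18} + g X{\left(9,13 \right)} = \frac{1}{-18} - 44 \left(-108 - 39\right) = - \frac{1}{18} - 44 \left(-108 - 39\right) = - \frac{1}{18} - -6468 = - \frac{1}{18} + 6468 = \frac{116423}{18}$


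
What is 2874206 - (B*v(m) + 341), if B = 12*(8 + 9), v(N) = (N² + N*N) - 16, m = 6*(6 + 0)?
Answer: 2348361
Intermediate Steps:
m = 36 (m = 6*6 = 36)
v(N) = -16 + 2*N² (v(N) = (N² + N²) - 16 = 2*N² - 16 = -16 + 2*N²)
B = 204 (B = 12*17 = 204)
2874206 - (B*v(m) + 341) = 2874206 - (204*(-16 + 2*36²) + 341) = 2874206 - (204*(-16 + 2*1296) + 341) = 2874206 - (204*(-16 + 2592) + 341) = 2874206 - (204*2576 + 341) = 2874206 - (525504 + 341) = 2874206 - 1*525845 = 2874206 - 525845 = 2348361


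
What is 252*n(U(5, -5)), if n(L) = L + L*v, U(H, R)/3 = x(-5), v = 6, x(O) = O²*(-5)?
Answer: -661500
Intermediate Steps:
x(O) = -5*O²
U(H, R) = -375 (U(H, R) = 3*(-5*(-5)²) = 3*(-5*25) = 3*(-125) = -375)
n(L) = 7*L (n(L) = L + L*6 = L + 6*L = 7*L)
252*n(U(5, -5)) = 252*(7*(-375)) = 252*(-2625) = -661500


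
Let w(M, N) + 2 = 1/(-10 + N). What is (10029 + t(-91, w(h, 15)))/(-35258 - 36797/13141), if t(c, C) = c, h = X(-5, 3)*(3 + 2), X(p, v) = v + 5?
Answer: -130595258/463362175 ≈ -0.28184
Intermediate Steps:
X(p, v) = 5 + v
h = 40 (h = (5 + 3)*(3 + 2) = 8*5 = 40)
w(M, N) = -2 + 1/(-10 + N)
(10029 + t(-91, w(h, 15)))/(-35258 - 36797/13141) = (10029 - 91)/(-35258 - 36797/13141) = 9938/(-35258 - 36797*1/13141) = 9938/(-35258 - 36797/13141) = 9938/(-463362175/13141) = 9938*(-13141/463362175) = -130595258/463362175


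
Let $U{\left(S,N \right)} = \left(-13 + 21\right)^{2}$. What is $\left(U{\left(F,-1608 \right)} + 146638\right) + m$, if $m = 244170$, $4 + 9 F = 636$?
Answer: $390872$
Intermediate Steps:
$F = \frac{632}{9}$ ($F = - \frac{4}{9} + \frac{1}{9} \cdot 636 = - \frac{4}{9} + \frac{212}{3} = \frac{632}{9} \approx 70.222$)
$U{\left(S,N \right)} = 64$ ($U{\left(S,N \right)} = 8^{2} = 64$)
$\left(U{\left(F,-1608 \right)} + 146638\right) + m = \left(64 + 146638\right) + 244170 = 146702 + 244170 = 390872$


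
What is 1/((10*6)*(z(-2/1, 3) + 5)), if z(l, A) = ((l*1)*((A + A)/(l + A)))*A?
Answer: -1/1860 ≈ -0.00053763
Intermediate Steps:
z(l, A) = 2*l*A**2/(A + l) (z(l, A) = (l*((2*A)/(A + l)))*A = (l*(2*A/(A + l)))*A = (2*A*l/(A + l))*A = 2*l*A**2/(A + l))
1/((10*6)*(z(-2/1, 3) + 5)) = 1/((10*6)*(2*(-2/1)*3**2/(3 - 2/1) + 5)) = 1/(60*(2*(-2*1)*9/(3 - 2*1) + 5)) = 1/(60*(2*(-2)*9/(3 - 2) + 5)) = 1/(60*(2*(-2)*9/1 + 5)) = 1/(60*(2*(-2)*9*1 + 5)) = 1/(60*(-36 + 5)) = 1/(60*(-31)) = 1/(-1860) = -1/1860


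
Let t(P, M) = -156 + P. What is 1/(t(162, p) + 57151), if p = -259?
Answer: 1/57157 ≈ 1.7496e-5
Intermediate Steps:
1/(t(162, p) + 57151) = 1/((-156 + 162) + 57151) = 1/(6 + 57151) = 1/57157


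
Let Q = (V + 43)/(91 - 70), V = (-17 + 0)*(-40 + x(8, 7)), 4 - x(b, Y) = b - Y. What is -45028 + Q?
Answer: -44996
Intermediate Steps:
x(b, Y) = 4 + Y - b (x(b, Y) = 4 - (b - Y) = 4 + (Y - b) = 4 + Y - b)
V = 629 (V = (-17 + 0)*(-40 + (4 + 7 - 1*8)) = -17*(-40 + (4 + 7 - 8)) = -17*(-40 + 3) = -17*(-37) = 629)
Q = 32 (Q = (629 + 43)/(91 - 70) = 672/21 = 672*(1/21) = 32)
-45028 + Q = -45028 + 32 = -44996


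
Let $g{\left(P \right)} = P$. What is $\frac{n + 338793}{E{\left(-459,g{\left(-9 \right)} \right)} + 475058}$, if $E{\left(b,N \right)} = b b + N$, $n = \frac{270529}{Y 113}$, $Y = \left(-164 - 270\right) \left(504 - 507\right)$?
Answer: $\frac{7120789921}{14412673140} \approx 0.49406$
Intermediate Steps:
$Y = 1302$ ($Y = \left(-434\right) \left(-3\right) = 1302$)
$n = \frac{38647}{21018}$ ($n = \frac{270529}{1302 \cdot 113} = \frac{270529}{147126} = 270529 \cdot \frac{1}{147126} = \frac{38647}{21018} \approx 1.8388$)
$E{\left(b,N \right)} = N + b^{2}$ ($E{\left(b,N \right)} = b^{2} + N = N + b^{2}$)
$\frac{n + 338793}{E{\left(-459,g{\left(-9 \right)} \right)} + 475058} = \frac{\frac{38647}{21018} + 338793}{\left(-9 + \left(-459\right)^{2}\right) + 475058} = \frac{7120789921}{21018 \left(\left(-9 + 210681\right) + 475058\right)} = \frac{7120789921}{21018 \left(210672 + 475058\right)} = \frac{7120789921}{21018 \cdot 685730} = \frac{7120789921}{21018} \cdot \frac{1}{685730} = \frac{7120789921}{14412673140}$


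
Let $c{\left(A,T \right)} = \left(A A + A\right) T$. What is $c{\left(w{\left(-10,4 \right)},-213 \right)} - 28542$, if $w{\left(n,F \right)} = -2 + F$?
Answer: $-29820$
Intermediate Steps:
$c{\left(A,T \right)} = T \left(A + A^{2}\right)$ ($c{\left(A,T \right)} = \left(A^{2} + A\right) T = \left(A + A^{2}\right) T = T \left(A + A^{2}\right)$)
$c{\left(w{\left(-10,4 \right)},-213 \right)} - 28542 = \left(-2 + 4\right) \left(-213\right) \left(1 + \left(-2 + 4\right)\right) - 28542 = 2 \left(-213\right) \left(1 + 2\right) - 28542 = 2 \left(-213\right) 3 - 28542 = -1278 - 28542 = -29820$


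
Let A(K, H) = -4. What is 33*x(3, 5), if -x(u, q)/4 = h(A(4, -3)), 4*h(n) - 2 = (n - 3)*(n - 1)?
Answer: -1221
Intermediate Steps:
h(n) = 1/2 + (-1 + n)*(-3 + n)/4 (h(n) = 1/2 + ((n - 3)*(n - 1))/4 = 1/2 + ((-3 + n)*(-1 + n))/4 = 1/2 + ((-1 + n)*(-3 + n))/4 = 1/2 + (-1 + n)*(-3 + n)/4)
x(u, q) = -37 (x(u, q) = -4*(5/4 - 1*(-4) + (1/4)*(-4)**2) = -4*(5/4 + 4 + (1/4)*16) = -4*(5/4 + 4 + 4) = -4*37/4 = -37)
33*x(3, 5) = 33*(-37) = -1221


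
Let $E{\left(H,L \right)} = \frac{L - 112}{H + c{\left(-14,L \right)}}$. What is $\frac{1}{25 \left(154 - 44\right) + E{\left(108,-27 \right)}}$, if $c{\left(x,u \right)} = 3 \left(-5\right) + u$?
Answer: $\frac{66}{181361} \approx 0.00036392$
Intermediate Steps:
$c{\left(x,u \right)} = -15 + u$
$E{\left(H,L \right)} = \frac{-112 + L}{-15 + H + L}$ ($E{\left(H,L \right)} = \frac{L - 112}{H + \left(-15 + L\right)} = \frac{-112 + L}{-15 + H + L}$)
$\frac{1}{25 \left(154 - 44\right) + E{\left(108,-27 \right)}} = \frac{1}{25 \left(154 - 44\right) + \frac{-112 - 27}{-15 + 108 - 27}} = \frac{1}{25 \cdot 110 + \frac{1}{66} \left(-139\right)} = \frac{1}{2750 + \frac{1}{66} \left(-139\right)} = \frac{1}{2750 - \frac{139}{66}} = \frac{1}{\frac{181361}{66}} = \frac{66}{181361}$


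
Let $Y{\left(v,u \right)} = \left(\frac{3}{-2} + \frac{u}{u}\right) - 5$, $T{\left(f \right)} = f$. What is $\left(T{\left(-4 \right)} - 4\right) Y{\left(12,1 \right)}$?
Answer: $44$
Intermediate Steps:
$Y{\left(v,u \right)} = - \frac{11}{2}$ ($Y{\left(v,u \right)} = \left(3 \left(- \frac{1}{2}\right) + 1\right) - 5 = \left(- \frac{3}{2} + 1\right) - 5 = - \frac{1}{2} - 5 = - \frac{11}{2}$)
$\left(T{\left(-4 \right)} - 4\right) Y{\left(12,1 \right)} = \left(-4 - 4\right) \left(- \frac{11}{2}\right) = \left(-8\right) \left(- \frac{11}{2}\right) = 44$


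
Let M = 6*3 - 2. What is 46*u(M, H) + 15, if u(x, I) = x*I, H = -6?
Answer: -4401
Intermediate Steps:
M = 16 (M = 18 - 2 = 16)
u(x, I) = I*x
46*u(M, H) + 15 = 46*(-6*16) + 15 = 46*(-96) + 15 = -4416 + 15 = -4401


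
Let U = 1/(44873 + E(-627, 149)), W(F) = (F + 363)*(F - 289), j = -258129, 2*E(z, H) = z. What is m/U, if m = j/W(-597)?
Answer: -2556022039/46072 ≈ -55479.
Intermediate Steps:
E(z, H) = z/2
W(F) = (-289 + F)*(363 + F) (W(F) = (363 + F)*(-289 + F) = (-289 + F)*(363 + F))
m = -28681/23036 (m = -258129/(-104907 + (-597)**2 + 74*(-597)) = -258129/(-104907 + 356409 - 44178) = -258129/207324 = -258129*1/207324 = -28681/23036 ≈ -1.2451)
U = 2/89119 (U = 1/(44873 + (1/2)*(-627)) = 1/(44873 - 627/2) = 1/(89119/2) = 2/89119 ≈ 2.2442e-5)
m/U = -28681/(23036*2/89119) = -28681/23036*89119/2 = -2556022039/46072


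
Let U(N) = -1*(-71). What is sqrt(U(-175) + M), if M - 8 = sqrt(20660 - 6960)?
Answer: sqrt(79 + 10*sqrt(137)) ≈ 14.002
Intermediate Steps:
U(N) = 71
M = 8 + 10*sqrt(137) (M = 8 + sqrt(20660 - 6960) = 8 + sqrt(13700) = 8 + 10*sqrt(137) ≈ 125.05)
sqrt(U(-175) + M) = sqrt(71 + (8 + 10*sqrt(137))) = sqrt(79 + 10*sqrt(137))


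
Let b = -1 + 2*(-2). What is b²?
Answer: 25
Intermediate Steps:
b = -5 (b = -1 - 4 = -5)
b² = (-5)² = 25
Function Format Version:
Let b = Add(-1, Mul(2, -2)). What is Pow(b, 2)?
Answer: 25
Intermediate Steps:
b = -5 (b = Add(-1, -4) = -5)
Pow(b, 2) = Pow(-5, 2) = 25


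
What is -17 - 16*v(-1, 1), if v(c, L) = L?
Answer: -33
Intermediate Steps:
-17 - 16*v(-1, 1) = -17 - 16*1 = -17 - 16 = -33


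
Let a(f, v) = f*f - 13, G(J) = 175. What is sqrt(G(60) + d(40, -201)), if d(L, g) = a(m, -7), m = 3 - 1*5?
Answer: sqrt(166) ≈ 12.884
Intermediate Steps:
m = -2 (m = 3 - 5 = -2)
a(f, v) = -13 + f**2 (a(f, v) = f**2 - 13 = -13 + f**2)
d(L, g) = -9 (d(L, g) = -13 + (-2)**2 = -13 + 4 = -9)
sqrt(G(60) + d(40, -201)) = sqrt(175 - 9) = sqrt(166)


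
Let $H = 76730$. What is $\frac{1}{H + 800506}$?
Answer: $\frac{1}{877236} \approx 1.1399 \cdot 10^{-6}$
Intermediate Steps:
$\frac{1}{H + 800506} = \frac{1}{76730 + 800506} = \frac{1}{877236}$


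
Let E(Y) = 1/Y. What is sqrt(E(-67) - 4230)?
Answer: I*sqrt(18988537)/67 ≈ 65.039*I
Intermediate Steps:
sqrt(E(-67) - 4230) = sqrt(1/(-67) - 4230) = sqrt(-1/67 - 4230) = sqrt(-283411/67) = I*sqrt(18988537)/67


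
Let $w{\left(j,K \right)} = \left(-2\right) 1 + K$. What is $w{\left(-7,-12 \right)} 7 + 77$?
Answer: $-21$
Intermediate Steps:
$w{\left(j,K \right)} = -2 + K$
$w{\left(-7,-12 \right)} 7 + 77 = \left(-2 - 12\right) 7 + 77 = \left(-14\right) 7 + 77 = -98 + 77 = -21$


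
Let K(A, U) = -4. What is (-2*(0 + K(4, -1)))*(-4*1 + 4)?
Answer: 0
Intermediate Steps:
(-2*(0 + K(4, -1)))*(-4*1 + 4) = (-2*(0 - 4))*(-4*1 + 4) = (-2*(-4))*(-4 + 4) = 8*0 = 0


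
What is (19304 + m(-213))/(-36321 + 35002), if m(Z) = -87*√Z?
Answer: -19304/1319 + 87*I*√213/1319 ≈ -14.635 + 0.96264*I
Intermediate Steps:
(19304 + m(-213))/(-36321 + 35002) = (19304 - 87*I*√213)/(-36321 + 35002) = (19304 - 87*I*√213)/(-1319) = (19304 - 87*I*√213)*(-1/1319) = -19304/1319 + 87*I*√213/1319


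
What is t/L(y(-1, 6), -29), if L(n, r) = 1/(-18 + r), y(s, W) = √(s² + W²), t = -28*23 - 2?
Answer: 30362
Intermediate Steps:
t = -646 (t = -644 - 2 = -646)
y(s, W) = √(W² + s²)
t/L(y(-1, 6), -29) = -646/(1/(-18 - 29)) = -646/(1/(-47)) = -646/(-1/47) = -646*(-47) = 30362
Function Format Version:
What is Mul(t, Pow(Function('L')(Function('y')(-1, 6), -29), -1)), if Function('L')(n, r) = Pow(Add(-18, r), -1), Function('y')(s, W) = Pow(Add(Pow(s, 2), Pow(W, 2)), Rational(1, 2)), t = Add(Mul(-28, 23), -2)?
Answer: 30362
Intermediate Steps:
t = -646 (t = Add(-644, -2) = -646)
Function('y')(s, W) = Pow(Add(Pow(W, 2), Pow(s, 2)), Rational(1, 2))
Mul(t, Pow(Function('L')(Function('y')(-1, 6), -29), -1)) = Mul(-646, Pow(Pow(Add(-18, -29), -1), -1)) = Mul(-646, Pow(Pow(-47, -1), -1)) = Mul(-646, Pow(Rational(-1, 47), -1)) = Mul(-646, -47) = 30362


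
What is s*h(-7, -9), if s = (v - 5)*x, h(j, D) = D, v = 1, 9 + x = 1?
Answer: -288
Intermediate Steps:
x = -8 (x = -9 + 1 = -8)
s = 32 (s = (1 - 5)*(-8) = -4*(-8) = 32)
s*h(-7, -9) = 32*(-9) = -288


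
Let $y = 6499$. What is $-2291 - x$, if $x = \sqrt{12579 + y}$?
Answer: $-2291 - \sqrt{19078} \approx -2429.1$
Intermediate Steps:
$x = \sqrt{19078}$ ($x = \sqrt{12579 + 6499} = \sqrt{19078} \approx 138.12$)
$-2291 - x = -2291 - \sqrt{19078}$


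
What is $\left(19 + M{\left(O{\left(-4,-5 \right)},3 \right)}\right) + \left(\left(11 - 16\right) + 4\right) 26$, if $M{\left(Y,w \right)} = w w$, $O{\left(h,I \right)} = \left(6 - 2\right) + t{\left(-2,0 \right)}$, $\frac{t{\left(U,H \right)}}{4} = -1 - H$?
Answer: $2$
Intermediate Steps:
$t{\left(U,H \right)} = -4 - 4 H$ ($t{\left(U,H \right)} = 4 \left(-1 - H\right) = -4 - 4 H$)
$O{\left(h,I \right)} = 0$ ($O{\left(h,I \right)} = \left(6 - 2\right) - 4 = 4 + \left(-4 + 0\right) = 4 - 4 = 0$)
$M{\left(Y,w \right)} = w^{2}$
$\left(19 + M{\left(O{\left(-4,-5 \right)},3 \right)}\right) + \left(\left(11 - 16\right) + 4\right) 26 = \left(19 + 3^{2}\right) + \left(\left(11 - 16\right) + 4\right) 26 = \left(19 + 9\right) + \left(-5 + 4\right) 26 = 28 - 26 = 2$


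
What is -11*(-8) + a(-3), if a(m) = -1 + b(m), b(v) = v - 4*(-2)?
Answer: 92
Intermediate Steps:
b(v) = 8 + v (b(v) = v + 8 = 8 + v)
a(m) = 7 + m (a(m) = -1 + (8 + m) = 7 + m)
-11*(-8) + a(-3) = -11*(-8) + (7 - 3) = 88 + 4 = 92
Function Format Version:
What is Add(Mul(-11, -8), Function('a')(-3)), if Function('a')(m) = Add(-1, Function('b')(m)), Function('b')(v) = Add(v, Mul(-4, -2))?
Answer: 92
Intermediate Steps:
Function('b')(v) = Add(8, v) (Function('b')(v) = Add(v, 8) = Add(8, v))
Function('a')(m) = Add(7, m) (Function('a')(m) = Add(-1, Add(8, m)) = Add(7, m))
Add(Mul(-11, -8), Function('a')(-3)) = Add(Mul(-11, -8), Add(7, -3)) = Add(88, 4) = 92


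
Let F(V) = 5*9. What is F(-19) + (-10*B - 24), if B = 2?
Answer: 1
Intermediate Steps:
F(V) = 45
F(-19) + (-10*B - 24) = 45 + (-10*2 - 24) = 45 + (-20 - 24) = 45 - 44 = 1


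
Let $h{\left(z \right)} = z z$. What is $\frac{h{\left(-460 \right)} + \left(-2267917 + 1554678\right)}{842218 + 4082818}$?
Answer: $- \frac{501639}{4925036} \approx -0.10185$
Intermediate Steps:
$h{\left(z \right)} = z^{2}$
$\frac{h{\left(-460 \right)} + \left(-2267917 + 1554678\right)}{842218 + 4082818} = \frac{\left(-460\right)^{2} + \left(-2267917 + 1554678\right)}{842218 + 4082818} = \frac{211600 - 713239}{4925036} = \left(-501639\right) \frac{1}{4925036} = - \frac{501639}{4925036}$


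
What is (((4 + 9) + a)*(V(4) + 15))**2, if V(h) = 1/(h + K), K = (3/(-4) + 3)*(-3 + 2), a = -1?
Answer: 1710864/49 ≈ 34916.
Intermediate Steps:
K = -9/4 (K = (3*(-1/4) + 3)*(-1) = (-3/4 + 3)*(-1) = (9/4)*(-1) = -9/4 ≈ -2.2500)
V(h) = 1/(-9/4 + h) (V(h) = 1/(h - 9/4) = 1/(-9/4 + h))
(((4 + 9) + a)*(V(4) + 15))**2 = (((4 + 9) - 1)*(4/(-9 + 4*4) + 15))**2 = ((13 - 1)*(4/(-9 + 16) + 15))**2 = (12*(4/7 + 15))**2 = (12*(109/7))**2 = (1308/7)**2 = 1710864/49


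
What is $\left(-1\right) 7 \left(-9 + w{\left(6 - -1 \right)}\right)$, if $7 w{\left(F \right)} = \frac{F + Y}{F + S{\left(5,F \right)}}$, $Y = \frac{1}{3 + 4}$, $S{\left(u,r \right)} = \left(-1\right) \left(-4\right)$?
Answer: $\frac{4801}{77} \approx 62.351$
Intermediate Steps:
$S{\left(u,r \right)} = 4$
$Y = \frac{1}{7} \approx 0.14286$
$w{\left(F \right)} = \frac{\frac{1}{7} + F}{7 \left(4 + F\right)}$ ($w{\left(F \right)} = \frac{\left(F + \frac{1}{7}\right) \frac{1}{F + 4}}{7} = \frac{\left(\frac{1}{7} + F\right) \frac{1}{4 + F}}{7} = \frac{\frac{1}{4 + F} \left(\frac{1}{7} + F\right)}{7} = \frac{\frac{1}{7} + F}{7 \left(4 + F\right)}$)
$\left(-1\right) 7 \left(-9 + w{\left(6 - -1 \right)}\right) = \left(-1\right) 7 \left(-9 + \frac{1 + 7 \left(6 - -1\right)}{49 \left(4 + \left(6 - -1\right)\right)}\right) = - 7 \left(-9 + \frac{1 + 7 \left(6 + 1\right)}{49 \left(4 + \left(6 + 1\right)\right)}\right) = - 7 \left(-9 + \frac{1 + 7 \cdot 7}{49 \left(4 + 7\right)}\right) = - 7 \left(-9 + \frac{1 + 49}{49 \cdot 11}\right) = - 7 \left(-9 + \frac{1}{49} \cdot \frac{1}{11} \cdot 50\right) = - 7 \left(-9 + \frac{50}{539}\right) = \left(-7\right) \left(- \frac{4801}{539}\right) = \frac{4801}{77}$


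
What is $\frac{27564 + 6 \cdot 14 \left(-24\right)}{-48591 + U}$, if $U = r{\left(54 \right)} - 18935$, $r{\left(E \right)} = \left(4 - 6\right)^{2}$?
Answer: $- \frac{12774}{33761} \approx -0.37837$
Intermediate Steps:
$r{\left(E \right)} = 4$ ($r{\left(E \right)} = \left(-2\right)^{2} = 4$)
$U = -18931$ ($U = 4 - 18935 = -18931$)
$\frac{27564 + 6 \cdot 14 \left(-24\right)}{-48591 + U} = \frac{27564 + 6 \cdot 14 \left(-24\right)}{-48591 - 18931} = \frac{27564 + 84 \left(-24\right)}{-67522} = \left(27564 - 2016\right) \left(- \frac{1}{67522}\right) = 25548 \left(- \frac{1}{67522}\right) = - \frac{12774}{33761}$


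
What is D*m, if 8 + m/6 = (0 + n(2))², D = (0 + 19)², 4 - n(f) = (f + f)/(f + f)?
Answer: 2166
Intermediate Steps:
n(f) = 3 (n(f) = 4 - (f + f)/(f + f) = 4 - 2*f/(2*f) = 4 - 2*f*1/(2*f) = 4 - 1*1 = 4 - 1 = 3)
D = 361 (D = 19² = 361)
m = 6 (m = -48 + 6*(0 + 3)² = -48 + 6*3² = -48 + 6*9 = -48 + 54 = 6)
D*m = 361*6 = 2166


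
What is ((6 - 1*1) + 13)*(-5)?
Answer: -90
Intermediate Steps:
((6 - 1*1) + 13)*(-5) = ((6 - 1) + 13)*(-5) = (5 + 13)*(-5) = 18*(-5) = -90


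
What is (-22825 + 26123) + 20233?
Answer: 23531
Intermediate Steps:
(-22825 + 26123) + 20233 = 3298 + 20233 = 23531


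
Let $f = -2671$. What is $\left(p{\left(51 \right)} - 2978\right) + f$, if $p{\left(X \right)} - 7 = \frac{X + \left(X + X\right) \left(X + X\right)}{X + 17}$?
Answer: $- \frac{21953}{4} \approx -5488.3$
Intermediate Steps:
$p{\left(X \right)} = 7 + \frac{X + 4 X^{2}}{17 + X}$ ($p{\left(X \right)} = 7 + \frac{X + \left(X + X\right) \left(X + X\right)}{X + 17} = 7 + \frac{X + 2 X 2 X}{17 + X} = 7 + \frac{X + 4 X^{2}}{17 + X}$)
$\left(p{\left(51 \right)} - 2978\right) + f = \left(\frac{119 + 4 \cdot 51^{2} + 8 \cdot 51}{17 + 51} - 2978\right) - 2671 = \left(\frac{119 + 4 \cdot 2601 + 408}{68} - 2978\right) - 2671 = \left(\frac{119 + 10404 + 408}{68} - 2978\right) - 2671 = \left(\frac{1}{68} \cdot 10931 - 2978\right) - 2671 = \left(\frac{643}{4} - 2978\right) - 2671 = - \frac{11269}{4} - 2671 = - \frac{21953}{4}$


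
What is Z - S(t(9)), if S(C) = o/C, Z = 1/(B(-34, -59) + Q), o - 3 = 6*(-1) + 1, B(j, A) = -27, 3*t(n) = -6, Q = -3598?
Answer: -3626/3625 ≈ -1.0003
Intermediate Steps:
t(n) = -2 (t(n) = (⅓)*(-6) = -2)
o = -2 (o = 3 + (6*(-1) + 1) = 3 + (-6 + 1) = 3 - 5 = -2)
Z = -1/3625 (Z = 1/(-27 - 3598) = 1/(-3625) = -1/3625 ≈ -0.00027586)
S(C) = -2/C
Z - S(t(9)) = -1/3625 - (-2)/(-2) = -1/3625 - (-2)*(-1)/2 = -1/3625 - 1*1 = -1/3625 - 1 = -3626/3625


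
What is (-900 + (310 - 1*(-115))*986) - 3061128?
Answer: -2642978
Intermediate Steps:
(-900 + (310 - 1*(-115))*986) - 3061128 = (-900 + (310 + 115)*986) - 3061128 = (-900 + 425*986) - 3061128 = (-900 + 419050) - 3061128 = 418150 - 3061128 = -2642978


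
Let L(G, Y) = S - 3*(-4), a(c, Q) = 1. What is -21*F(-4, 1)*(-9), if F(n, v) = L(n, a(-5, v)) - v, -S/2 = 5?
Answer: 189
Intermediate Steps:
S = -10 (S = -2*5 = -10)
L(G, Y) = 2 (L(G, Y) = -10 - 3*(-4) = -10 + 12 = 2)
F(n, v) = 2 - v
-21*F(-4, 1)*(-9) = -21*(2 - 1*1)*(-9) = -21*(2 - 1)*(-9) = -21*1*(-9) = -21*(-9) = 189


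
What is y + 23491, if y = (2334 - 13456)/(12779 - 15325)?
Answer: 446412/19 ≈ 23495.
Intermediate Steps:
y = 83/19 (y = -11122/(-2546) = -11122*(-1/2546) = 83/19 ≈ 4.3684)
y + 23491 = 83/19 + 23491 = 446412/19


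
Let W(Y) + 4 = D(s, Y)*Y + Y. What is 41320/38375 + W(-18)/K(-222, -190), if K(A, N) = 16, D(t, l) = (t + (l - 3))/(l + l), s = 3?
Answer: -105701/122800 ≈ -0.86076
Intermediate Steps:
D(t, l) = (-3 + l + t)/(2*l) (D(t, l) = (t + (-3 + l))/((2*l)) = (-3 + l + t)*(1/(2*l)) = (-3 + l + t)/(2*l))
W(Y) = -4 + 3*Y/2 (W(Y) = -4 + (((-3 + Y + 3)/(2*Y))*Y + Y) = -4 + ((Y/(2*Y))*Y + Y) = -4 + (Y/2 + Y) = -4 + 3*Y/2)
41320/38375 + W(-18)/K(-222, -190) = 41320/38375 + (-4 + (3/2)*(-18))/16 = 41320*(1/38375) + (-4 - 27)*(1/16) = 8264/7675 - 31*1/16 = 8264/7675 - 31/16 = -105701/122800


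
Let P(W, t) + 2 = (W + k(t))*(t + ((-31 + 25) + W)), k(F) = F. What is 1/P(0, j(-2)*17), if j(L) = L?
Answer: 1/1358 ≈ 0.00073638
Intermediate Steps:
P(W, t) = -2 + (W + t)*(-6 + W + t) (P(W, t) = -2 + (W + t)*(t + ((-31 + 25) + W)) = -2 + (W + t)*(t + (-6 + W)) = -2 + (W + t)*(-6 + W + t))
1/P(0, j(-2)*17) = 1/(-2 + 0² + (-2*17)² - 6*0 - (-12)*17 + 2*0*(-2*17)) = 1/(-2 + 0 + (-34)² + 0 - 6*(-34) + 2*0*(-34)) = 1/(-2 + 0 + 1156 + 0 + 204 + 0) = 1/1358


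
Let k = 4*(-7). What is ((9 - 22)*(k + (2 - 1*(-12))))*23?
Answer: 4186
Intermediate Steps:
k = -28
((9 - 22)*(k + (2 - 1*(-12))))*23 = ((9 - 22)*(-28 + (2 - 1*(-12))))*23 = -13*(-28 + (2 + 12))*23 = -13*(-28 + 14)*23 = -13*(-14)*23 = 182*23 = 4186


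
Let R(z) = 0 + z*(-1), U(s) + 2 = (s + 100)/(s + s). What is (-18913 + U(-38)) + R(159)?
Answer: -724843/38 ≈ -19075.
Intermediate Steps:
U(s) = -2 + (100 + s)/(2*s) (U(s) = -2 + (s + 100)/(s + s) = -2 + (100 + s)/((2*s)) = -2 + (100 + s)*(1/(2*s)) = -2 + (100 + s)/(2*s))
R(z) = -z (R(z) = 0 - z = -z)
(-18913 + U(-38)) + R(159) = (-18913 + (-3/2 + 50/(-38))) - 1*159 = (-18913 + (-3/2 + 50*(-1/38))) - 159 = (-18913 + (-3/2 - 25/19)) - 159 = (-18913 - 107/38) - 159 = -718801/38 - 159 = -724843/38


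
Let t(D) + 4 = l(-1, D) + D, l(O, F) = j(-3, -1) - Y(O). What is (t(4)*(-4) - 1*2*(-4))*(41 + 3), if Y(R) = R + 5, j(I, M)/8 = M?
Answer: 2464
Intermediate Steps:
j(I, M) = 8*M
Y(R) = 5 + R
l(O, F) = -13 - O (l(O, F) = 8*(-1) - (5 + O) = -8 + (-5 - O) = -13 - O)
t(D) = -16 + D (t(D) = -4 + ((-13 - 1*(-1)) + D) = -4 + ((-13 + 1) + D) = -4 + (-12 + D) = -16 + D)
(t(4)*(-4) - 1*2*(-4))*(41 + 3) = ((-16 + 4)*(-4) - 1*2*(-4))*(41 + 3) = (-12*(-4) - 2*(-4))*44 = (48 + 8)*44 = 56*44 = 2464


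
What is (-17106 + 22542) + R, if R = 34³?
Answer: 44740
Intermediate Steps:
R = 39304
(-17106 + 22542) + R = (-17106 + 22542) + 39304 = 5436 + 39304 = 44740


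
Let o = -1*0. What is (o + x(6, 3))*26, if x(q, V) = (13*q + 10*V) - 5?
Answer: 2678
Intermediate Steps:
o = 0
x(q, V) = -5 + 10*V + 13*q (x(q, V) = (10*V + 13*q) - 5 = -5 + 10*V + 13*q)
(o + x(6, 3))*26 = (0 + (-5 + 10*3 + 13*6))*26 = (0 + (-5 + 30 + 78))*26 = (0 + 103)*26 = 103*26 = 2678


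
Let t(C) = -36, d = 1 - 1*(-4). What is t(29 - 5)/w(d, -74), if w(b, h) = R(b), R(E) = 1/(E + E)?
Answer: -360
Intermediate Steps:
R(E) = 1/(2*E)
d = 5 (d = 1 + 4 = 5)
w(b, h) = 1/(2*b)
t(29 - 5)/w(d, -74) = -36/((1/2)/5) = -36/((1/2)*(1/5)) = -36/1/10 = -36*10 = -360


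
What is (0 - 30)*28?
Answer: -840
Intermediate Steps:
(0 - 30)*28 = -30*28 = -840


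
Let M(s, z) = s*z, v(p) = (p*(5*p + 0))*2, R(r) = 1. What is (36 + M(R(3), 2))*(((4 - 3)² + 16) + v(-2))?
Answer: 2166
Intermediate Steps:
v(p) = 10*p² (v(p) = (p*(5*p))*2 = (5*p²)*2 = 10*p²)
(36 + M(R(3), 2))*(((4 - 3)² + 16) + v(-2)) = (36 + 1*2)*(((4 - 3)² + 16) + 10*(-2)²) = (36 + 2)*((1² + 16) + 10*4) = 38*((1 + 16) + 40) = 38*(17 + 40) = 38*57 = 2166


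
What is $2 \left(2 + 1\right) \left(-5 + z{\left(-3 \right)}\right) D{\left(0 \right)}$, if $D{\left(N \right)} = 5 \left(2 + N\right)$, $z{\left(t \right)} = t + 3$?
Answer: $-300$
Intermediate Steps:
$z{\left(t \right)} = 3 + t$
$D{\left(N \right)} = 10 + 5 N$
$2 \left(2 + 1\right) \left(-5 + z{\left(-3 \right)}\right) D{\left(0 \right)} = 2 \left(2 + 1\right) \left(-5 + \left(3 - 3\right)\right) \left(10 + 5 \cdot 0\right) = 2 \cdot 3 \left(-5 + 0\right) \left(10 + 0\right) = 2 \cdot 3 \left(-5\right) 10 = 2 \left(-15\right) 10 = \left(-30\right) 10 = -300$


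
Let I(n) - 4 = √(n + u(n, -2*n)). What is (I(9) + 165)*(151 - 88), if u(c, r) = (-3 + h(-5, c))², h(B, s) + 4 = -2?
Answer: 10647 + 189*√10 ≈ 11245.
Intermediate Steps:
h(B, s) = -6 (h(B, s) = -4 - 2 = -6)
u(c, r) = 81 (u(c, r) = (-3 - 6)² = (-9)² = 81)
I(n) = 4 + √(81 + n) (I(n) = 4 + √(n + 81) = 4 + √(81 + n))
(I(9) + 165)*(151 - 88) = ((4 + √(81 + 9)) + 165)*(151 - 88) = ((4 + √90) + 165)*63 = ((4 + 3*√10) + 165)*63 = (169 + 3*√10)*63 = 10647 + 189*√10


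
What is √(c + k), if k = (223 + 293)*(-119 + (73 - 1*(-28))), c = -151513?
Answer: 401*I ≈ 401.0*I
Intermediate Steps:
k = -9288 (k = 516*(-119 + (73 + 28)) = 516*(-119 + 101) = 516*(-18) = -9288)
√(c + k) = √(-151513 - 9288) = √(-160801) = 401*I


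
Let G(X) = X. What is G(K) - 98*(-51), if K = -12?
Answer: 4986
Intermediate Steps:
G(K) - 98*(-51) = -12 - 98*(-51) = -12 + 4998 = 4986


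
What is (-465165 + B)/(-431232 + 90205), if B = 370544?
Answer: 94621/341027 ≈ 0.27746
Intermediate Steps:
(-465165 + B)/(-431232 + 90205) = (-465165 + 370544)/(-431232 + 90205) = -94621/(-341027) = -94621*(-1/341027) = 94621/341027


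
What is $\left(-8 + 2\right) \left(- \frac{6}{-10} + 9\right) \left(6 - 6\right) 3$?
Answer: $0$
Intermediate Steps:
$\left(-8 + 2\right) \left(- \frac{6}{-10} + 9\right) \left(6 - 6\right) 3 = - 6 \left(\left(-6\right) \left(- \frac{1}{10}\right) + 9\right) \left(6 - 6\right) 3 = - 6 \left(\frac{3}{5} + 9\right) 0 \cdot 3 = \left(-6\right) \frac{48}{5} \cdot 0 \cdot 3 = \left(- \frac{288}{5}\right) 0 \cdot 3 = 0 \cdot 3 = 0$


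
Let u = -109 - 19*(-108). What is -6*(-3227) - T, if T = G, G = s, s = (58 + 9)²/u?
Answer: 561431/29 ≈ 19360.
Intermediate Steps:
u = 1943 (u = -109 + 2052 = 1943)
s = 67/29 (s = (58 + 9)²/1943 = 67²*(1/1943) = 4489*(1/1943) = 67/29 ≈ 2.3103)
G = 67/29 ≈ 2.3103
T = 67/29 ≈ 2.3103
-6*(-3227) - T = -6*(-3227) - 1*67/29 = 19362 - 67/29 = 561431/29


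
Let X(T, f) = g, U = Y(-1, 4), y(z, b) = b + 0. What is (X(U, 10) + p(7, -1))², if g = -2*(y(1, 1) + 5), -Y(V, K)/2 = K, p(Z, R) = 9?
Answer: 9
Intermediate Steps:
Y(V, K) = -2*K
y(z, b) = b
U = -8 (U = -2*4 = -8)
g = -12 (g = -2*(1 + 5) = -2*6 = -12)
X(T, f) = -12
(X(U, 10) + p(7, -1))² = (-12 + 9)² = (-3)² = 9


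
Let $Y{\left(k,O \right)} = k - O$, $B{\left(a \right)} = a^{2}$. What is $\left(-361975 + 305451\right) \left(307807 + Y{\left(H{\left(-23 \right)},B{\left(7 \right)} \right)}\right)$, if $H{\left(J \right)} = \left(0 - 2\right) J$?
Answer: $-17398313296$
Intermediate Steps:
$H{\left(J \right)} = - 2 J$
$\left(-361975 + 305451\right) \left(307807 + Y{\left(H{\left(-23 \right)},B{\left(7 \right)} \right)}\right) = \left(-361975 + 305451\right) \left(307807 - 3\right) = - 56524 \left(307807 + \left(46 - 49\right)\right) = - 56524 \left(307807 - 3\right) = \left(-56524\right) 307804 = -17398313296$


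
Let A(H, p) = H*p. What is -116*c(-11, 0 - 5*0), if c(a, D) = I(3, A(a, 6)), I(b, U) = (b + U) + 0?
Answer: 7308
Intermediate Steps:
I(b, U) = U + b (I(b, U) = (U + b) + 0 = U + b)
c(a, D) = 3 + 6*a (c(a, D) = a*6 + 3 = 6*a + 3 = 3 + 6*a)
-116*c(-11, 0 - 5*0) = -116*(3 + 6*(-11)) = -116*(3 - 66) = -116*(-63) = 7308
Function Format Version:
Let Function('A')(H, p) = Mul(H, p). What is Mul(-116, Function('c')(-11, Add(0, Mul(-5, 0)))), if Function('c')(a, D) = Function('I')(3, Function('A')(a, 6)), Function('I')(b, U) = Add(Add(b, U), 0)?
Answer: 7308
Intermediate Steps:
Function('I')(b, U) = Add(U, b) (Function('I')(b, U) = Add(Add(U, b), 0) = Add(U, b))
Function('c')(a, D) = Add(3, Mul(6, a)) (Function('c')(a, D) = Add(Mul(a, 6), 3) = Add(Mul(6, a), 3) = Add(3, Mul(6, a)))
Mul(-116, Function('c')(-11, Add(0, Mul(-5, 0)))) = Mul(-116, Add(3, Mul(6, -11))) = Mul(-116, Add(3, -66)) = Mul(-116, -63) = 7308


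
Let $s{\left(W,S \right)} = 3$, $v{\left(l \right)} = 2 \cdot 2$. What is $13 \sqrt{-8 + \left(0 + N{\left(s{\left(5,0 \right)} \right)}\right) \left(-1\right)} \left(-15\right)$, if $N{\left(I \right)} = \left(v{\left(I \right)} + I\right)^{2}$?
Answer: $- 195 i \sqrt{57} \approx - 1472.2 i$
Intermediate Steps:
$v{\left(l \right)} = 4$
$N{\left(I \right)} = \left(4 + I\right)^{2}$
$13 \sqrt{-8 + \left(0 + N{\left(s{\left(5,0 \right)} \right)}\right) \left(-1\right)} \left(-15\right) = 13 \sqrt{-8 + \left(0 + \left(4 + 3\right)^{2}\right) \left(-1\right)} \left(-15\right) = 13 \sqrt{-8 + \left(0 + 7^{2}\right) \left(-1\right)} \left(-15\right) = 13 \sqrt{-8 + \left(0 + 49\right) \left(-1\right)} \left(-15\right) = 13 \sqrt{-8 + 49 \left(-1\right)} \left(-15\right) = 13 \sqrt{-8 - 49} \left(-15\right) = 13 \sqrt{-57} \left(-15\right) = 13 i \sqrt{57} \left(-15\right) = - 195 i \sqrt{57}$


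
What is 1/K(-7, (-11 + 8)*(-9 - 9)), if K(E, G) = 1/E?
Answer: -7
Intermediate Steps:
1/K(-7, (-11 + 8)*(-9 - 9)) = 1/(1/(-7)) = 1/(-1/7) = -7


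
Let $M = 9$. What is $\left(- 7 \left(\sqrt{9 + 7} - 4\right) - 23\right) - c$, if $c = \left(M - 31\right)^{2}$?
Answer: $-507$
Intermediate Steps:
$c = 484$ ($c = \left(9 - 31\right)^{2} = \left(-22\right)^{2} = 484$)
$\left(- 7 \left(\sqrt{9 + 7} - 4\right) - 23\right) - c = \left(- 7 \left(\sqrt{9 + 7} - 4\right) - 23\right) - 484 = \left(- 7 \left(\sqrt{16} - 4\right) - 23\right) - 484 = \left(- 7 \left(4 - 4\right) - 23\right) - 484 = \left(\left(-7\right) 0 - 23\right) - 484 = \left(0 - 23\right) - 484 = -23 - 484 = -507$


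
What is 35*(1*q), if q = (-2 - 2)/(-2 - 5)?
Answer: 20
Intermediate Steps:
q = 4/7 (q = -4/(-7) = -4*(-⅐) = 4/7 ≈ 0.57143)
35*(1*q) = 35*(1*(4/7)) = 35*(4/7) = 20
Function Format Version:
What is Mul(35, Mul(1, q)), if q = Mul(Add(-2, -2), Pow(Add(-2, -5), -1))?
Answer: 20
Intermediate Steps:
q = Rational(4, 7) (q = Mul(-4, Pow(-7, -1)) = Mul(-4, Rational(-1, 7)) = Rational(4, 7) ≈ 0.57143)
Mul(35, Mul(1, q)) = Mul(35, Mul(1, Rational(4, 7))) = Mul(35, Rational(4, 7)) = 20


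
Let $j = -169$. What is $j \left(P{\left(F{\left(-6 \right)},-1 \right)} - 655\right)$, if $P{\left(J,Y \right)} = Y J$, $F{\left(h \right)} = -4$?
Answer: $110019$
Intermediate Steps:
$P{\left(J,Y \right)} = J Y$
$j \left(P{\left(F{\left(-6 \right)},-1 \right)} - 655\right) = - 169 \left(\left(-4\right) \left(-1\right) - 655\right) = - 169 \left(4 - 655\right) = \left(-169\right) \left(-651\right) = 110019$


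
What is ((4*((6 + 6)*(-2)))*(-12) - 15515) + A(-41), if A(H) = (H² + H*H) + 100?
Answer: -10901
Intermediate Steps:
A(H) = 100 + 2*H² (A(H) = (H² + H²) + 100 = 2*H² + 100 = 100 + 2*H²)
((4*((6 + 6)*(-2)))*(-12) - 15515) + A(-41) = ((4*((6 + 6)*(-2)))*(-12) - 15515) + (100 + 2*(-41)²) = ((4*(12*(-2)))*(-12) - 15515) + (100 + 2*1681) = ((4*(-24))*(-12) - 15515) + (100 + 3362) = (-96*(-12) - 15515) + 3462 = (1152 - 15515) + 3462 = -14363 + 3462 = -10901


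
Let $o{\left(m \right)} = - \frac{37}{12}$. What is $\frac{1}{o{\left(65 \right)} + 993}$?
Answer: $\frac{12}{11879} \approx 0.0010102$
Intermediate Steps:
$o{\left(m \right)} = - \frac{37}{12}$ ($o{\left(m \right)} = \left(-37\right) \frac{1}{12} = - \frac{37}{12}$)
$\frac{1}{o{\left(65 \right)} + 993} = \frac{1}{- \frac{37}{12} + 993} = \frac{1}{\frac{11879}{12}} = \frac{12}{11879}$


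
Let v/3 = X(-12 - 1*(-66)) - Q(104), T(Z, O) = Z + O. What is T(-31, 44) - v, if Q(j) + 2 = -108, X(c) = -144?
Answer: 115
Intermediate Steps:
Q(j) = -110 (Q(j) = -2 - 108 = -110)
T(Z, O) = O + Z
v = -102 (v = 3*(-144 - 1*(-110)) = 3*(-144 + 110) = 3*(-34) = -102)
T(-31, 44) - v = (44 - 31) - 1*(-102) = 13 + 102 = 115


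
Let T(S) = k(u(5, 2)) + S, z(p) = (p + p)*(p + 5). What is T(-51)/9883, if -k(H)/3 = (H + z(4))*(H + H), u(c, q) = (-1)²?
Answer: -489/9883 ≈ -0.049479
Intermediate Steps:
u(c, q) = 1
z(p) = 2*p*(5 + p) (z(p) = (2*p)*(5 + p) = 2*p*(5 + p))
k(H) = -6*H*(72 + H) (k(H) = -3*(H + 2*4*(5 + 4))*(H + H) = -3*(H + 2*4*9)*2*H = -3*(H + 72)*2*H = -3*(72 + H)*2*H = -6*H*(72 + H))
T(S) = -438 + S (T(S) = -6*1*(72 + 1) + S = -6*1*73 + S = -438 + S)
T(-51)/9883 = (-438 - 51)/9883 = -489*1/9883 = -489/9883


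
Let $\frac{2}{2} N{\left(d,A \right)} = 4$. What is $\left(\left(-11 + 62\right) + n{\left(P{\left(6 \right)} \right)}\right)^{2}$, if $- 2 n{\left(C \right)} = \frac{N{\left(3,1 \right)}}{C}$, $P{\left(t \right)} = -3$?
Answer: $\frac{24025}{9} \approx 2669.4$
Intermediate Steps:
$N{\left(d,A \right)} = 4$
$n{\left(C \right)} = - \frac{2}{C}$ ($n{\left(C \right)} = - \frac{4 \frac{1}{C}}{2} = - \frac{2}{C}$)
$\left(\left(-11 + 62\right) + n{\left(P{\left(6 \right)} \right)}\right)^{2} = \left(\left(-11 + 62\right) - \frac{2}{-3}\right)^{2} = \left(51 - - \frac{2}{3}\right)^{2} = \left(51 + \frac{2}{3}\right)^{2} = \left(\frac{155}{3}\right)^{2} = \frac{24025}{9}$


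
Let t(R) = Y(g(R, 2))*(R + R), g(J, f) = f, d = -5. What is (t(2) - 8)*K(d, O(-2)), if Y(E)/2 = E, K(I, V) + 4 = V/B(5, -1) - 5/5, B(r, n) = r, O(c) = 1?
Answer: -192/5 ≈ -38.400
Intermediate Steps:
K(I, V) = -5 + V/5 (K(I, V) = -4 + (V/5 - 5/5) = -4 + (V*(⅕) - 5*⅕) = -4 + (V/5 - 1) = -4 + (-1 + V/5) = -5 + V/5)
Y(E) = 2*E
t(R) = 8*R (t(R) = (2*2)*(R + R) = 4*(2*R) = 8*R)
(t(2) - 8)*K(d, O(-2)) = (8*2 - 8)*(-5 + (⅕)*1) = (16 - 8)*(-5 + ⅕) = 8*(-24/5) = -192/5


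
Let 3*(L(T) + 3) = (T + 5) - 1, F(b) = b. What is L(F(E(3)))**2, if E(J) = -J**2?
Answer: 196/9 ≈ 21.778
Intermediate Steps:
L(T) = -5/3 + T/3 (L(T) = -3 + ((T + 5) - 1)/3 = -3 + ((5 + T) - 1)/3 = -3 + (4 + T)/3 = -3 + (4/3 + T/3) = -5/3 + T/3)
L(F(E(3)))**2 = (-5/3 + (-1*3**2)/3)**2 = (-5/3 + (-1*9)/3)**2 = (-5/3 + (1/3)*(-9))**2 = (-5/3 - 3)**2 = (-14/3)**2 = 196/9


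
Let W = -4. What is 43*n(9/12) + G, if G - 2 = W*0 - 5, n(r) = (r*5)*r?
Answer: 1887/16 ≈ 117.94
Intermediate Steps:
n(r) = 5*r² (n(r) = (5*r)*r = 5*r²)
G = -3 (G = 2 + (-4*0 - 5) = 2 + (0 - 5) = 2 - 5 = -3)
43*n(9/12) + G = 43*(5*(9/12)²) - 3 = 43*(5*(9*(1/12))²) - 3 = 43*(5*(¾)²) - 3 = 43*(5*(9/16)) - 3 = 43*(45/16) - 3 = 1935/16 - 3 = 1887/16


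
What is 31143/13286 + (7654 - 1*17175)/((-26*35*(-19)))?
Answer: 1131776/631085 ≈ 1.7934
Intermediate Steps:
31143/13286 + (7654 - 1*17175)/((-26*35*(-19))) = 31143*(1/13286) + (7654 - 17175)/((-910*(-19))) = 4449/1898 - 9521/17290 = 1131776/631085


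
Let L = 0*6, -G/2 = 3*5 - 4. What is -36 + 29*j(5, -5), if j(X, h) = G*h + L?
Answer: 3154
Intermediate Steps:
G = -22 (G = -2*(3*5 - 4) = -2*(15 - 4) = -2*11 = -22)
L = 0
j(X, h) = -22*h (j(X, h) = -22*h + 0 = -22*h)
-36 + 29*j(5, -5) = -36 + 29*(-22*(-5)) = -36 + 29*110 = -36 + 3190 = 3154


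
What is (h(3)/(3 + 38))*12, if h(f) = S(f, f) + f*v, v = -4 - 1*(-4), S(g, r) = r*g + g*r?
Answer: 216/41 ≈ 5.2683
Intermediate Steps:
S(g, r) = 2*g*r (S(g, r) = g*r + g*r = 2*g*r)
v = 0 (v = -4 + 4 = 0)
h(f) = 2*f**2 (h(f) = 2*f*f + f*0 = 2*f**2 + 0 = 2*f**2)
(h(3)/(3 + 38))*12 = ((2*3**2)/(3 + 38))*12 = ((2*9)/41)*12 = (18*(1/41))*12 = (18/41)*12 = 216/41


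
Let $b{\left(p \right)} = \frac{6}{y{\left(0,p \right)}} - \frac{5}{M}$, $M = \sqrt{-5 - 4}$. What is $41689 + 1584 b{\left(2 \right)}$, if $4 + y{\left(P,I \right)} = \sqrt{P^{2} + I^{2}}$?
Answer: $36937 + 2640 i \approx 36937.0 + 2640.0 i$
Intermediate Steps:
$y{\left(P,I \right)} = -4 + \sqrt{I^{2} + P^{2}}$ ($y{\left(P,I \right)} = -4 + \sqrt{P^{2} + I^{2}} = -4 + \sqrt{I^{2} + P^{2}}$)
$M = 3 i$ ($M = \sqrt{-9} = 3 i \approx 3.0 i$)
$b{\left(p \right)} = \frac{6}{-4 + \sqrt{p^{2}}} + \frac{5 i}{3}$ ($b{\left(p \right)} = \frac{6}{-4 + \sqrt{p^{2} + 0^{2}}} - \frac{5}{3 i} = \frac{6}{-4 + \sqrt{p^{2} + 0}} - 5 \left(- \frac{i}{3}\right) = \frac{6}{-4 + \sqrt{p^{2}}} + \frac{5 i}{3}$)
$41689 + 1584 b{\left(2 \right)} = 41689 + 1584 \frac{18 + 5 i \left(-4 + \sqrt{2^{2}}\right)}{3 \left(-4 + \sqrt{2^{2}}\right)} = 41689 + 1584 \frac{18 + 5 i \left(-4 + \sqrt{4}\right)}{3 \left(-4 + \sqrt{4}\right)} = 41689 + 1584 \frac{18 + 5 i \left(-4 + 2\right)}{3 \left(-4 + 2\right)} = 41689 + 1584 \frac{18 + 5 i \left(-2\right)}{3 \left(-2\right)} = 41689 + 1584 \cdot \frac{1}{3} \left(- \frac{1}{2}\right) \left(18 - 10 i\right) = 41689 + 1584 \left(-3 + \frac{5 i}{3}\right) = 41689 - \left(4752 - 2640 i\right) = 36937 + 2640 i$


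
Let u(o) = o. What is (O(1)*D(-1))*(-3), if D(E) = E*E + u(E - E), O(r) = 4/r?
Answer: -12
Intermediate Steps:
D(E) = E² (D(E) = E*E + (E - E) = E² + 0 = E²)
(O(1)*D(-1))*(-3) = ((4/1)*(-1)²)*(-3) = ((4*1)*1)*(-3) = (4*1)*(-3) = 4*(-3) = -12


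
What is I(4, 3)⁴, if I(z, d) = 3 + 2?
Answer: 625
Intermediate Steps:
I(z, d) = 5
I(4, 3)⁴ = 5⁴ = 625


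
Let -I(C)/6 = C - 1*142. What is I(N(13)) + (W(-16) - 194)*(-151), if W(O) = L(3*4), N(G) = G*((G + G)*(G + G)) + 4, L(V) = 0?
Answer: -22606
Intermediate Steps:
N(G) = 4 + 4*G³ (N(G) = G*((2*G)*(2*G)) + 4 = G*(4*G²) + 4 = 4*G³ + 4 = 4 + 4*G³)
I(C) = 852 - 6*C (I(C) = -6*(C - 1*142) = -6*(C - 142) = -6*(-142 + C) = 852 - 6*C)
W(O) = 0
I(N(13)) + (W(-16) - 194)*(-151) = (852 - 6*(4 + 4*13³)) + (0 - 194)*(-151) = (852 - 6*(4 + 4*2197)) - 194*(-151) = (852 - 6*(4 + 8788)) + 29294 = (852 - 6*8792) + 29294 = (852 - 52752) + 29294 = -51900 + 29294 = -22606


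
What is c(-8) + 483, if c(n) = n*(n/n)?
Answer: 475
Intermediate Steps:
c(n) = n (c(n) = n*1 = n)
c(-8) + 483 = -8 + 483 = 475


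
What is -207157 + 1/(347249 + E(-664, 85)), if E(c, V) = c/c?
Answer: -71935268249/347250 ≈ -2.0716e+5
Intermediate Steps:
E(c, V) = 1
-207157 + 1/(347249 + E(-664, 85)) = -207157 + 1/(347249 + 1) = -207157 + 1/347250 = -71935268249/347250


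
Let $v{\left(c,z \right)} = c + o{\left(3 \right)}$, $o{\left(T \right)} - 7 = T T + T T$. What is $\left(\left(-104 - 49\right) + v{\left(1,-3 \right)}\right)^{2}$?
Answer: $16129$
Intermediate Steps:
$o{\left(T \right)} = 7 + 2 T^{2}$ ($o{\left(T \right)} = 7 + \left(T T + T T\right) = 7 + \left(T^{2} + T^{2}\right) = 7 + 2 T^{2}$)
$v{\left(c,z \right)} = 25 + c$ ($v{\left(c,z \right)} = c + \left(7 + 2 \cdot 3^{2}\right) = c + \left(7 + 2 \cdot 9\right) = c + \left(7 + 18\right) = c + 25 = 25 + c$)
$\left(\left(-104 - 49\right) + v{\left(1,-3 \right)}\right)^{2} = \left(\left(-104 - 49\right) + \left(25 + 1\right)\right)^{2} = \left(-153 + 26\right)^{2} = \left(-127\right)^{2} = 16129$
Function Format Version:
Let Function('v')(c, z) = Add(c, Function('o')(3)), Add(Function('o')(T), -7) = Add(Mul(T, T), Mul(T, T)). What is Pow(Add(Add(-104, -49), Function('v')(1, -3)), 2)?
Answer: 16129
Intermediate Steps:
Function('o')(T) = Add(7, Mul(2, Pow(T, 2))) (Function('o')(T) = Add(7, Add(Mul(T, T), Mul(T, T))) = Add(7, Add(Pow(T, 2), Pow(T, 2))) = Add(7, Mul(2, Pow(T, 2))))
Function('v')(c, z) = Add(25, c) (Function('v')(c, z) = Add(c, Add(7, Mul(2, Pow(3, 2)))) = Add(c, Add(7, Mul(2, 9))) = Add(c, Add(7, 18)) = Add(c, 25) = Add(25, c))
Pow(Add(Add(-104, -49), Function('v')(1, -3)), 2) = Pow(Add(Add(-104, -49), Add(25, 1)), 2) = Pow(Add(-153, 26), 2) = Pow(-127, 2) = 16129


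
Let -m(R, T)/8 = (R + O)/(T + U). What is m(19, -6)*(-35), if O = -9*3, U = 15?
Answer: -2240/9 ≈ -248.89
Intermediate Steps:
O = -27
m(R, T) = -8*(-27 + R)/(15 + T) (m(R, T) = -8*(R - 27)/(T + 15) = -8*(-27 + R)/(15 + T))
m(19, -6)*(-35) = (8*(27 - 1*19)/(15 - 6))*(-35) = (8*(27 - 19)/9)*(-35) = (8*(1/9)*8)*(-35) = (64/9)*(-35) = -2240/9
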